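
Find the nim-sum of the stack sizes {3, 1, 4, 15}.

9

Nim-sum: 3 ⊕ 1 ⊕ 4 ⊕ 15 = 9.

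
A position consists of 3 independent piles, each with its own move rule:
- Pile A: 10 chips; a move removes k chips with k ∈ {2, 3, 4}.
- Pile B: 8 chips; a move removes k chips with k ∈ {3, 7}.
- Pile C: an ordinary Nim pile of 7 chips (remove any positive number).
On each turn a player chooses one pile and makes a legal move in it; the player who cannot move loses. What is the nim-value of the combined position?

For pile A, compute g(0), g(1), … with moves {2, 3, 4}:
g(0) = mex{} = 0
g(1) = mex{} = 0
g(2) = mex{0} = 1
g(3) = mex{0} = 1
g(4) = mex{0,1} = 2
g(5) = mex{0,1} = 2
g(6) = mex{1,2} = 0
g(7) = mex{1,2} = 0
g(8) = mex{0,2} = 1
g(9) = mex{0,2} = 1
g(10) = mex{0,1} = 2
So g(10) = 2.
Grundy values for pile B (subtraction set {3, 7}):
g(0) = mex{} = 0
g(1) = mex{} = 0
g(2) = mex{} = 0
g(3) = mex{0} = 1
g(4) = mex{0} = 1
g(5) = mex{0} = 1
g(6) = mex{1} = 0
g(7) = mex{0,1} = 2
g(8) = mex{0,1} = 2
So g(8) = 2.
Pile C is a plain Nim pile of size 7, so its Grundy value is 7.
The value of a disjunctive sum is the nim-sum of the parts.
Combined value = 2 ⊕ 2 ⊕ 7 = 7.

7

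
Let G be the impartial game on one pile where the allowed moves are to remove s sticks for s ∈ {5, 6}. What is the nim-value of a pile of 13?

Compute g(0), g(1), … for moves {5, 6}:
g(0) = mex{} = 0
g(1) = mex{} = 0
g(2) = mex{} = 0
g(3) = mex{} = 0
g(4) = mex{} = 0
g(5) = mex{0} = 1
g(6) = mex{0} = 1
g(7) = mex{0} = 1
g(8) = mex{0} = 1
g(9) = mex{0} = 1
g(10) = mex{0,1} = 2
g(11) = mex{1} = 0
g(12) = mex{1} = 0
g(13) = mex{1} = 0
So g(13) = 0.

0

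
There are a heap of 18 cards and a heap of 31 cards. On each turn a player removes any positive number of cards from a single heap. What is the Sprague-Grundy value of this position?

13

Compute the nim-sum pairwise:
18 XOR 31 = 13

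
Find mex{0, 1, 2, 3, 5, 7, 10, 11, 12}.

4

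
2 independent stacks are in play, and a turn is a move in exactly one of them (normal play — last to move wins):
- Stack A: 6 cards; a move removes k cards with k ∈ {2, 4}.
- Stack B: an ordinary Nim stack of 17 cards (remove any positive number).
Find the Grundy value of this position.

Build the Grundy sequence for stack A with g(k) = mex{g(k−s) : s ∈ {2, 4}, s ≤ k}:
g(0) = mex{} = 0
g(1) = mex{} = 0
g(2) = mex{0} = 1
g(3) = mex{0} = 1
g(4) = mex{0,1} = 2
g(5) = mex{0,1} = 2
g(6) = mex{1,2} = 0
So g(6) = 0.
Stack B is a plain Nim stack of size 17, so its Grundy value is 17.
By the Sprague-Grundy theorem, the Grundy value of a sum of independent games is the XOR of the component values.
Combined value = 0 ⊕ 17 = 17.

17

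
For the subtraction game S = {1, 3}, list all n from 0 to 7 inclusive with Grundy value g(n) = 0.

Build the Grundy sequence with g(k) = mex{g(k−s) : s ∈ {1, 3}, s ≤ k}:
g(0) = mex{} = 0
g(1) = mex{0} = 1
g(2) = mex{1} = 0
g(3) = mex{0} = 1
g(4) = mex{1} = 0
g(5) = mex{0} = 1
g(6) = mex{1} = 0
g(7) = mex{0} = 1
The P-positions (g = 0) in 0..7 are 0, 2, 4, 6.

0, 2, 4, 6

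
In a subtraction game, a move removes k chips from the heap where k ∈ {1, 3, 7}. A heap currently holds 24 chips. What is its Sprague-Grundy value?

0

Grundy values for subtraction set {1, 3, 7}:
k:     0  1  2  3  4  5  6  7  8  9 10 11 12 13 14 15 16 17 18 19 20 21 22 23 24
g(k):  0  1  0  1  0  1  0  1  0  1  0  1  0  1  0  1  0  1  0  1  0  1  0  1  0
So g(24) = 0.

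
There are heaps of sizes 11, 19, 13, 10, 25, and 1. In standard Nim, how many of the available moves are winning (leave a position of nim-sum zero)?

1

Bitwise XOR of the heap sizes:
  01011  (11)
  10011  (19)
  01101  (13)
  01010  (10)
  11001  (25)
  00001  (1)
  -----
  00111  (7)
The overall nim-sum is X = 7. A heap of size p has a winning move iff p XOR X < p (reduce it to p XOR X).
  11: 11 XOR 7 = 12 ≥ 11 — no move.
  19: 19 XOR 7 = 20 ≥ 19 — no move.
  13: 13 XOR 7 = 10 < 13 — winning move (to 10).
  10: 10 XOR 7 = 13 ≥ 10 — no move.
  25: 25 XOR 7 = 30 ≥ 25 — no move.
  1: 1 XOR 7 = 6 ≥ 1 — no move.
That gives 1 winning move.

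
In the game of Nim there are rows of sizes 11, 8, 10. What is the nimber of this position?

9

Nim-sum: 11 XOR 8 XOR 10 = 9.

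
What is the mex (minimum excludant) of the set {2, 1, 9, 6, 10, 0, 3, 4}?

The values 0, 1, 2, 3, 4 are all present; 5 is the first non-negative integer missing from the set.

5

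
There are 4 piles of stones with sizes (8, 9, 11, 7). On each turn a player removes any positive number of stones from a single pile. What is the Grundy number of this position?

Compute the nim-sum pairwise:
8 XOR 9 = 1
1 XOR 11 = 10
10 XOR 7 = 13

13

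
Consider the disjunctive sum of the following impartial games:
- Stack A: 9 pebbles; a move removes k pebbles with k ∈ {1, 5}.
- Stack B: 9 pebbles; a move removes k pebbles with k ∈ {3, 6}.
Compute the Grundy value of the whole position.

Build the Grundy sequence for stack A with g(k) = mex{g(k−s) : s ∈ {1, 5}, s ≤ k}:
g(0) = mex{} = 0
g(1) = mex{0} = 1
g(2) = mex{1} = 0
g(3) = mex{0} = 1
g(4) = mex{1} = 0
g(5) = mex{0} = 1
g(6) = mex{1} = 0
g(7) = mex{0} = 1
g(8) = mex{1} = 0
g(9) = mex{0} = 1
So g(9) = 1.
For stack B, compute g(0), g(1), … with moves {3, 6}:
g(0) = mex{} = 0
g(1) = mex{} = 0
g(2) = mex{} = 0
g(3) = mex{0} = 1
g(4) = mex{0} = 1
g(5) = mex{0} = 1
g(6) = mex{0,1} = 2
g(7) = mex{0,1} = 2
g(8) = mex{0,1} = 2
g(9) = mex{1,2} = 0
So g(9) = 0.
The value of a disjunctive sum is the nim-sum of the parts.
Combined value = 1 ⊕ 0 = 1.

1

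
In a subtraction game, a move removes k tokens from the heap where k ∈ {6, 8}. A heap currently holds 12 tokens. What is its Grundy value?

2

Grundy values for subtraction set {6, 8}:
g(0) = mex{} = 0
g(1) = mex{} = 0
g(2) = mex{} = 0
g(3) = mex{} = 0
g(4) = mex{} = 0
g(5) = mex{} = 0
g(6) = mex{0} = 1
g(7) = mex{0} = 1
g(8) = mex{0} = 1
g(9) = mex{0} = 1
g(10) = mex{0} = 1
g(11) = mex{0} = 1
g(12) = mex{0,1} = 2
So g(12) = 2.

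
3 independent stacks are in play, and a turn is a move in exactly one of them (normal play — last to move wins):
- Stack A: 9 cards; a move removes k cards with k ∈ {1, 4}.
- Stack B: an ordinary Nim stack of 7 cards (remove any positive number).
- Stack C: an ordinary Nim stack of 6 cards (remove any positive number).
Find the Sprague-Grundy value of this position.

For stack A, compute g(0), g(1), … with moves {1, 4}:
k:     0  1  2  3  4  5  6  7  8  9
g(k):  0  1  0  1  2  0  1  0  1  2
So g(9) = 2.
Stack B is a plain Nim stack of size 7, so its Grundy value is 7.
Stack C is a plain Nim stack of size 6, so its Grundy value is 6.
By the Sprague-Grundy theorem, the Grundy value of a sum of independent games is the XOR of the component values.
Combined value = 2 XOR 7 XOR 6 = 3.

3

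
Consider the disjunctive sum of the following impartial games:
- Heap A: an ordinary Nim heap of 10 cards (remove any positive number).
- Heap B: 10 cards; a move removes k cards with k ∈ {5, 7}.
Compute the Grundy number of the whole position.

8

Heap A is a plain Nim heap of size 10, so its Grundy value is 10.
For heap B, compute g(0), g(1), … with moves {5, 7}:
g(0) = mex{} = 0
g(1) = mex{} = 0
g(2) = mex{} = 0
g(3) = mex{} = 0
g(4) = mex{} = 0
g(5) = mex{0} = 1
g(6) = mex{0} = 1
g(7) = mex{0} = 1
g(8) = mex{0} = 1
g(9) = mex{0} = 1
g(10) = mex{0,1} = 2
So g(10) = 2.
The value of a disjunctive sum is the nim-sum of the parts.
Combined value = 10 ⊕ 2 = 8.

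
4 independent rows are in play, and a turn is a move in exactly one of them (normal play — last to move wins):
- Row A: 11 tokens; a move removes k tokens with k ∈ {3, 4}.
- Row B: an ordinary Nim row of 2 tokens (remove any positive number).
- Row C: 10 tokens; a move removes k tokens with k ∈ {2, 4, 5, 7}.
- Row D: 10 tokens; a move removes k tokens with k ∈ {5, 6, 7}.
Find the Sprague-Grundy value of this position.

1

For row A, compute g(0), g(1), … with moves {3, 4}:
g(0) = mex{} = 0
g(1) = mex{} = 0
g(2) = mex{} = 0
g(3) = mex{0} = 1
g(4) = mex{0} = 1
g(5) = mex{0} = 1
g(6) = mex{0,1} = 2
g(7) = mex{1} = 0
g(8) = mex{1} = 0
g(9) = mex{1,2} = 0
g(10) = mex{0,2} = 1
g(11) = mex{0} = 1
So g(11) = 1.
Row B is a plain Nim row of size 2, so its Grundy value is 2.
For row C, compute g(0), g(1), … with moves {2, 4, 5, 7}:
g(0) = mex{} = 0
g(1) = mex{} = 0
g(2) = mex{0} = 1
g(3) = mex{0} = 1
g(4) = mex{0,1} = 2
g(5) = mex{0,1} = 2
g(6) = mex{0,1,2} = 3
g(7) = mex{0,1,2} = 3
g(8) = mex{0,1,2,3} = 4
g(9) = mex{1,2,3} = 0
g(10) = mex{1,2,3,4} = 0
So g(10) = 0.
Build the Grundy sequence for row D with g(k) = mex{g(k−s) : s ∈ {5, 6, 7}, s ≤ k}:
k:     0  1  2  3  4  5  6  7  8  9 10
g(k):  0  0  0  0  0  1  1  1  1  1  2
So g(10) = 2.
The value of a disjunctive sum is the nim-sum of the parts.
Combined value = 1 ⊕ 2 ⊕ 0 ⊕ 2 = 1.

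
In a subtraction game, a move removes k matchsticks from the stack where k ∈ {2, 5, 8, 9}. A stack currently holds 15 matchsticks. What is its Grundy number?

2

Compute g(0), g(1), … for moves {2, 5, 8, 9}:
k:     0  1  2  3  4  5  6  7  8  9 10 11 12 13 14 15
g(k):  0  0  1  1  0  2  1  0  2  1  3  0  2  1  0  2
So g(15) = 2.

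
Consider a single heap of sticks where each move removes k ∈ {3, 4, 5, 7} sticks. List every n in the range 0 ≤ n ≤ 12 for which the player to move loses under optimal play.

0, 1, 2, 10, 11, 12

Compute g(0), g(1), … for moves {3, 4, 5, 7}:
g(0) = mex{} = 0
g(1) = mex{} = 0
g(2) = mex{} = 0
g(3) = mex{0} = 1
g(4) = mex{0} = 1
g(5) = mex{0} = 1
g(6) = mex{0,1} = 2
g(7) = mex{0,1} = 2
g(8) = mex{0,1} = 2
g(9) = mex{0,1,2} = 3
g(10) = mex{1,2} = 0
g(11) = mex{1,2} = 0
g(12) = mex{1,2,3} = 0
The P-positions (g = 0) in 0..12 are 0, 1, 2, 10, 11, 12.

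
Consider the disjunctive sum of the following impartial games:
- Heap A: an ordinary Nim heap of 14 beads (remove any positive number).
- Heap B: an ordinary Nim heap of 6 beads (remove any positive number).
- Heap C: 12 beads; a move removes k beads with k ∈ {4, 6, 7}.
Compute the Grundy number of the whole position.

Heap A is a plain Nim heap of size 14, so its Grundy value is 14.
Heap B is a plain Nim heap of size 6, so its Grundy value is 6.
Grundy values for heap C (subtraction set {4, 6, 7}):
g(0) = mex{} = 0
g(1) = mex{} = 0
g(2) = mex{} = 0
g(3) = mex{} = 0
g(4) = mex{0} = 1
g(5) = mex{0} = 1
g(6) = mex{0} = 1
g(7) = mex{0} = 1
g(8) = mex{0,1} = 2
g(9) = mex{0,1} = 2
g(10) = mex{0,1} = 2
g(11) = mex{1} = 0
g(12) = mex{1,2} = 0
So g(12) = 0.
The value of a disjunctive sum is the nim-sum of the parts.
Combined value = 14 ⊕ 6 ⊕ 0 = 8.

8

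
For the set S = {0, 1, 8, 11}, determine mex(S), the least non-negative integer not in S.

The values 0, 1 are all present; 2 is the first non-negative integer missing from the set.

2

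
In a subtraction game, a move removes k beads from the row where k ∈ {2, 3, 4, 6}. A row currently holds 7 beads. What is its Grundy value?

3

Grundy values for subtraction set {2, 3, 4, 6}:
k:     0  1  2  3  4  5  6  7
g(k):  0  0  1  1  2  2  3  3
So g(7) = 3.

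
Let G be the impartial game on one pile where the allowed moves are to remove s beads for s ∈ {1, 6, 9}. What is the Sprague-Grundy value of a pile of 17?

0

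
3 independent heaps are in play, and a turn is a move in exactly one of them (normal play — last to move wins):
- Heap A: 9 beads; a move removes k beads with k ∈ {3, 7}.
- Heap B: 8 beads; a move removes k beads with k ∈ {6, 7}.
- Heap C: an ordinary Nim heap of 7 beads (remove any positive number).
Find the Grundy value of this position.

7

For heap A, compute g(0), g(1), … with moves {3, 7}:
g(0) = mex{} = 0
g(1) = mex{} = 0
g(2) = mex{} = 0
g(3) = mex{0} = 1
g(4) = mex{0} = 1
g(5) = mex{0} = 1
g(6) = mex{1} = 0
g(7) = mex{0,1} = 2
g(8) = mex{0,1} = 2
g(9) = mex{0} = 1
So g(9) = 1.
For heap B, compute g(0), g(1), … with moves {6, 7}:
k:     0  1  2  3  4  5  6  7  8
g(k):  0  0  0  0  0  0  1  1  1
So g(8) = 1.
Heap C is a plain Nim heap of size 7, so its Grundy value is 7.
The value of a disjunctive sum is the nim-sum of the parts.
Combined value = 1 XOR 1 XOR 7 = 7.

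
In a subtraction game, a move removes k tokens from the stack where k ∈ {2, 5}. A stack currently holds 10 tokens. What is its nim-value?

Grundy values for subtraction set {2, 5}:
k:     0  1  2  3  4  5  6  7  8  9 10
g(k):  0  0  1  1  0  2  1  0  0  1  1
So g(10) = 1.

1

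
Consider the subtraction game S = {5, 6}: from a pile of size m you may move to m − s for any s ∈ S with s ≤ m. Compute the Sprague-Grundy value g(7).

Grundy values for subtraction set {5, 6}:
g(0) = mex{} = 0
g(1) = mex{} = 0
g(2) = mex{} = 0
g(3) = mex{} = 0
g(4) = mex{} = 0
g(5) = mex{0} = 1
g(6) = mex{0} = 1
g(7) = mex{0} = 1
So g(7) = 1.

1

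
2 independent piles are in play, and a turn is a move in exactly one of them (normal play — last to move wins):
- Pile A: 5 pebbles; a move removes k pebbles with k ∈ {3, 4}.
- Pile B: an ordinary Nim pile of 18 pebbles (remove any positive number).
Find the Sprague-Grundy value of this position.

19

For pile A, compute g(0), g(1), … with moves {3, 4}:
g(0) = mex{} = 0
g(1) = mex{} = 0
g(2) = mex{} = 0
g(3) = mex{0} = 1
g(4) = mex{0} = 1
g(5) = mex{0} = 1
So g(5) = 1.
Pile B is a plain Nim pile of size 18, so its Grundy value is 18.
By the Sprague-Grundy theorem, the Grundy value of a sum of independent games is the XOR of the component values.
Combined value = 1 XOR 18 = 19.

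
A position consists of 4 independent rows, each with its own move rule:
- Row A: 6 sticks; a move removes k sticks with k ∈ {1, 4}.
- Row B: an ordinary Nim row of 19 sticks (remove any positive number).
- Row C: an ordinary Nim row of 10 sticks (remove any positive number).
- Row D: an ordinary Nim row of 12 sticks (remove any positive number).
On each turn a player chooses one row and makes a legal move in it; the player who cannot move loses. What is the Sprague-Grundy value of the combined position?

For row A, compute g(0), g(1), … with moves {1, 4}:
g(0) = mex{} = 0
g(1) = mex{0} = 1
g(2) = mex{1} = 0
g(3) = mex{0} = 1
g(4) = mex{0,1} = 2
g(5) = mex{1,2} = 0
g(6) = mex{0} = 1
So g(6) = 1.
Row B is a plain Nim row of size 19, so its Grundy value is 19.
Row C is a plain Nim row of size 10, so its Grundy value is 10.
Row D is a plain Nim row of size 12, so its Grundy value is 12.
The value of a disjunctive sum is the nim-sum of the parts.
Combined value = 1 ⊕ 19 ⊕ 10 ⊕ 12 = 20.

20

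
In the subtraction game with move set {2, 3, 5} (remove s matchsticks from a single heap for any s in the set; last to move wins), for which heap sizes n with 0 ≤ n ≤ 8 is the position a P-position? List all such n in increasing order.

0, 1, 7, 8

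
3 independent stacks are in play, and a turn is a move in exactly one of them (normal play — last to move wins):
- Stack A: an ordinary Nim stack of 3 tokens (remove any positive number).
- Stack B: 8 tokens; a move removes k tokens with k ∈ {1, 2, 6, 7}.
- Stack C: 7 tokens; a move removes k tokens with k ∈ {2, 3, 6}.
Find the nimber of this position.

2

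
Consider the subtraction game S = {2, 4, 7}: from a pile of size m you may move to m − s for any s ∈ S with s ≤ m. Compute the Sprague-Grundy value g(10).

2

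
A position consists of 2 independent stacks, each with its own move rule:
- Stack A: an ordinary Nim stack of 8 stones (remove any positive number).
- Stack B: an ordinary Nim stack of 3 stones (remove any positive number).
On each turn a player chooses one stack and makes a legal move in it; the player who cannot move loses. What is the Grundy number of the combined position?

11

Stack A is a plain Nim stack of size 8, so its Grundy value is 8.
Stack B is a plain Nim stack of size 3, so its Grundy value is 3.
By the Sprague-Grundy theorem, the Grundy value of a sum of independent games is the XOR of the component values.
Combined value = 8 XOR 3 = 11.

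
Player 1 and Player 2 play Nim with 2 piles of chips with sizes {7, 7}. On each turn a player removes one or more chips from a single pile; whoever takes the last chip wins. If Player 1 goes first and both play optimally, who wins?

Nim-sum: 7 XOR 7 = 0.
The nim-sum is 0, so this is a P-position: the player to move is in a losing position under optimal play; Player 1 is about to move from it and so loses — Player 2 wins.

Player 2 wins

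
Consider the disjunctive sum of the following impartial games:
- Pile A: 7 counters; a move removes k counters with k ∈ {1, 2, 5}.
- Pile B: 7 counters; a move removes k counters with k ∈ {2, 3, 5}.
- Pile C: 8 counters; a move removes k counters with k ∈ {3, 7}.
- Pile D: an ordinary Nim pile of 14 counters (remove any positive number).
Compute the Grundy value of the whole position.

13

Grundy values for pile A (subtraction set {1, 2, 5}):
k:     0  1  2  3  4  5  6  7
g(k):  0  1  2  0  1  2  0  1
So g(7) = 1.
Build the Grundy sequence for pile B with g(k) = mex{g(k−s) : s ∈ {2, 3, 5}, s ≤ k}:
k:     0  1  2  3  4  5  6  7
g(k):  0  0  1  1  2  2  3  0
So g(7) = 0.
For pile C, compute g(0), g(1), … with moves {3, 7}:
g(0) = mex{} = 0
g(1) = mex{} = 0
g(2) = mex{} = 0
g(3) = mex{0} = 1
g(4) = mex{0} = 1
g(5) = mex{0} = 1
g(6) = mex{1} = 0
g(7) = mex{0,1} = 2
g(8) = mex{0,1} = 2
So g(8) = 2.
Pile D is a plain Nim pile of size 14, so its Grundy value is 14.
The value of a disjunctive sum is the nim-sum of the parts.
Combined value = 1 XOR 0 XOR 2 XOR 14 = 13.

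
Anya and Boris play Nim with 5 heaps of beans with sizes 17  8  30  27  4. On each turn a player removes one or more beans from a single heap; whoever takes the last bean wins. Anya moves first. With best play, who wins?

Anya wins

In binary:
  10001  (17)
  01000  (8)
  11110  (30)
  11011  (27)
  00100  (4)
  -----
  11000  (24)
The nim-sum is 24 ≠ 0, so this is an N-position: the player to move can win; Anya has a winning move.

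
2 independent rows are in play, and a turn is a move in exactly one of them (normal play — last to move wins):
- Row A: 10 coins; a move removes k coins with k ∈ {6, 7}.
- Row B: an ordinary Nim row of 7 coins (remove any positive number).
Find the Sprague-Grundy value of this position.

Build the Grundy sequence for row A with g(k) = mex{g(k−s) : s ∈ {6, 7}, s ≤ k}:
k:     0  1  2  3  4  5  6  7  8  9 10
g(k):  0  0  0  0  0  0  1  1  1  1  1
So g(10) = 1.
Row B is a plain Nim row of size 7, so its Grundy value is 7.
By the Sprague-Grundy theorem, the Grundy value of a sum of independent games is the XOR of the component values.
Combined value = 1 ⊕ 7 = 6.

6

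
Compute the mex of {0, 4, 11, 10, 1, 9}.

2

The values 0, 1 are all present; 2 is the first non-negative integer missing from the set.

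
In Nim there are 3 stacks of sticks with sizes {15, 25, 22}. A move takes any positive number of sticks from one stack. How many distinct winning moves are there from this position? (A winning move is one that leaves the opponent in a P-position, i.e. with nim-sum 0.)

Compute the nim-sum pairwise:
15 ^ 25 = 22
22 ^ 22 = 0
The nim-sum is already 0, so every move leaves a nonzero nim-sum — there are no winning moves.

0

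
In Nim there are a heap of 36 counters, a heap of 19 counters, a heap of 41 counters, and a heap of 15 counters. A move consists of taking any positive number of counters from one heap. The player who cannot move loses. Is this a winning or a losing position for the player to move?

Winning position

Nim-sum: 36 XOR 19 XOR 41 XOR 15 = 17.
The nim-sum is 17 ≠ 0, so this is an N-position: the player to move can win.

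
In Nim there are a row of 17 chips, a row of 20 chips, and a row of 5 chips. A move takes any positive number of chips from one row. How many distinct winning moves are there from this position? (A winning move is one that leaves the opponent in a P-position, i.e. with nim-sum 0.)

Compute the nim-sum pairwise:
17 ^ 20 = 5
5 ^ 5 = 0
The nim-sum is already 0, so every move leaves a nonzero nim-sum — there are no winning moves.

0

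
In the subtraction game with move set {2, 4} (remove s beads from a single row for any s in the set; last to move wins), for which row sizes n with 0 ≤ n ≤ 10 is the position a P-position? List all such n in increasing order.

Compute g(0), g(1), … for moves {2, 4}:
k:     0  1  2  3  4  5  6  7  8  9 10
g(k):  0  0  1  1  2  2  0  0  1  1  2
The P-positions (g = 0) in 0..10 are 0, 1, 6, 7.

0, 1, 6, 7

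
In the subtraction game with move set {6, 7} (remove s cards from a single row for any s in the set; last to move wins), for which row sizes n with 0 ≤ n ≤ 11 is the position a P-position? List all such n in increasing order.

0, 1, 2, 3, 4, 5

Build the Grundy sequence with g(k) = mex{g(k−s) : s ∈ {6, 7}, s ≤ k}:
g(0) = mex{} = 0
g(1) = mex{} = 0
g(2) = mex{} = 0
g(3) = mex{} = 0
g(4) = mex{} = 0
g(5) = mex{} = 0
g(6) = mex{0} = 1
g(7) = mex{0} = 1
g(8) = mex{0} = 1
g(9) = mex{0} = 1
g(10) = mex{0} = 1
g(11) = mex{0} = 1
The P-positions (g = 0) in 0..11 are 0, 1, 2, 3, 4, 5.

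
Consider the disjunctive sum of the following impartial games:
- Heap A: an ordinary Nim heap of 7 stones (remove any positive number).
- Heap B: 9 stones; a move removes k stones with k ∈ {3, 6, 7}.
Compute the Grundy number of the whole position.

Heap A is a plain Nim heap of size 7, so its Grundy value is 7.
Grundy values for heap B (subtraction set {3, 6, 7}):
k:     0  1  2  3  4  5  6  7  8  9
g(k):  0  0  0  1  1  1  2  2  2  3
So g(9) = 3.
By the Sprague-Grundy theorem, the Grundy value of a sum of independent games is the XOR of the component values.
Combined value = 7 ⊕ 3 = 4.

4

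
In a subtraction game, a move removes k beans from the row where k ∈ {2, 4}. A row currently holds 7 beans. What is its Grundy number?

0

Build the Grundy sequence with g(k) = mex{g(k−s) : s ∈ {2, 4}, s ≤ k}:
g(0) = mex{} = 0
g(1) = mex{} = 0
g(2) = mex{0} = 1
g(3) = mex{0} = 1
g(4) = mex{0,1} = 2
g(5) = mex{0,1} = 2
g(6) = mex{1,2} = 0
g(7) = mex{1,2} = 0
So g(7) = 0.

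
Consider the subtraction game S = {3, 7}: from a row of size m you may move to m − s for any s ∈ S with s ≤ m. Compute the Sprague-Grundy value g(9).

Compute g(0), g(1), … for moves {3, 7}:
g(0) = mex{} = 0
g(1) = mex{} = 0
g(2) = mex{} = 0
g(3) = mex{0} = 1
g(4) = mex{0} = 1
g(5) = mex{0} = 1
g(6) = mex{1} = 0
g(7) = mex{0,1} = 2
g(8) = mex{0,1} = 2
g(9) = mex{0} = 1
So g(9) = 1.

1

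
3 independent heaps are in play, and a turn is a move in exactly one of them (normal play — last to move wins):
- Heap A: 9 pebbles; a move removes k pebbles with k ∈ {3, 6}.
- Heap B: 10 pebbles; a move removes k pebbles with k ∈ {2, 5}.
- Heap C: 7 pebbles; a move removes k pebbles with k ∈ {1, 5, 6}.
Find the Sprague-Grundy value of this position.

2

For heap A, compute g(0), g(1), … with moves {3, 6}:
g(0) = mex{} = 0
g(1) = mex{} = 0
g(2) = mex{} = 0
g(3) = mex{0} = 1
g(4) = mex{0} = 1
g(5) = mex{0} = 1
g(6) = mex{0,1} = 2
g(7) = mex{0,1} = 2
g(8) = mex{0,1} = 2
g(9) = mex{1,2} = 0
So g(9) = 0.
Build the Grundy sequence for heap B with g(k) = mex{g(k−s) : s ∈ {2, 5}, s ≤ k}:
k:     0  1  2  3  4  5  6  7  8  9 10
g(k):  0  0  1  1  0  2  1  0  0  1  1
So g(10) = 1.
Grundy values for heap C (subtraction set {1, 5, 6}):
k:     0  1  2  3  4  5  6  7
g(k):  0  1  0  1  0  1  2  3
So g(7) = 3.
The value of a disjunctive sum is the nim-sum of the parts.
Combined value = 0 ⊕ 1 ⊕ 3 = 2.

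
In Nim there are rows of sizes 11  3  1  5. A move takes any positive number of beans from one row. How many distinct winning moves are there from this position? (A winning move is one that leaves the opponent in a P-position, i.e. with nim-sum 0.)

1

Nim-sum: 11 ⊕ 3 ⊕ 1 ⊕ 5 = 12.
The overall nim-sum is X = 12. A row of size p has a winning move iff p XOR X < p (reduce it to p XOR X).
  11: 11 XOR 12 = 7 < 11 — winning move (to 7).
  3: 3 XOR 12 = 15 ≥ 3 — no move.
  1: 1 XOR 12 = 13 ≥ 1 — no move.
  5: 5 XOR 12 = 9 ≥ 5 — no move.
That gives 1 winning move.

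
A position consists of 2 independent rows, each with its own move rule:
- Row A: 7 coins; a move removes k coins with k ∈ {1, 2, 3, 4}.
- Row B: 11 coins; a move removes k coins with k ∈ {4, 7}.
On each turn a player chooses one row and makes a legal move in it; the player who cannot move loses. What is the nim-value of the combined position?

2

Build the Grundy sequence for row A with g(k) = mex{g(k−s) : s ∈ {1, 2, 3, 4}, s ≤ k}:
g(0) = mex{} = 0
g(1) = mex{0} = 1
g(2) = mex{0,1} = 2
g(3) = mex{0,1,2} = 3
g(4) = mex{0,1,2,3} = 4
g(5) = mex{1,2,3,4} = 0
g(6) = mex{0,2,3,4} = 1
g(7) = mex{0,1,3,4} = 2
So g(7) = 2.
For row B, compute g(0), g(1), … with moves {4, 7}:
k:     0  1  2  3  4  5  6  7  8  9 10 11
g(k):  0  0  0  0  1  1  1  1  2  2  2  0
So g(11) = 0.
By the Sprague-Grundy theorem, the Grundy value of a sum of independent games is the XOR of the component values.
Combined value = 2 ⊕ 0 = 2.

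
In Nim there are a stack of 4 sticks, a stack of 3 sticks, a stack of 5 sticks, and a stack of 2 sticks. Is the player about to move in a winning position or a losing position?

Losing position

Write each in binary and XOR column by column:
  100  (4)
  011  (3)
  101  (5)
  010  (2)
  ---
  000  (0)
The nim-sum is 0, so this is a P-position: the player to move is in a losing position under optimal play.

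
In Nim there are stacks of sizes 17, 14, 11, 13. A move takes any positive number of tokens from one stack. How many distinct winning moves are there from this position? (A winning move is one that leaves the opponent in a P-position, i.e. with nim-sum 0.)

Nim-sum: 17 XOR 14 XOR 11 XOR 13 = 25.
The overall nim-sum is X = 25. A stack of size p has a winning move iff p XOR X < p (reduce it to p XOR X).
  17: 17 XOR 25 = 8 < 17 — winning move (to 8).
  14: 14 XOR 25 = 23 ≥ 14 — no move.
  11: 11 XOR 25 = 18 ≥ 11 — no move.
  13: 13 XOR 25 = 20 ≥ 13 — no move.
That gives 1 winning move.

1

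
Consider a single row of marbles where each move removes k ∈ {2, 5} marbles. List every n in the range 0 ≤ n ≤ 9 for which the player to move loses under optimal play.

Build the Grundy sequence with g(k) = mex{g(k−s) : s ∈ {2, 5}, s ≤ k}:
k:     0  1  2  3  4  5  6  7  8  9
g(k):  0  0  1  1  0  2  1  0  0  1
The P-positions (g = 0) in 0..9 are 0, 1, 4, 7, 8.

0, 1, 4, 7, 8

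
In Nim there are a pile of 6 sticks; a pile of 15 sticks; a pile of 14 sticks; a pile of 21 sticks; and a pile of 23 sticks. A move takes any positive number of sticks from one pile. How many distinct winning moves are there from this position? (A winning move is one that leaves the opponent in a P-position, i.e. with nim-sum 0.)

Compute the nim-sum pairwise:
6 ⊕ 15 = 9
9 ⊕ 14 = 7
7 ⊕ 21 = 18
18 ⊕ 23 = 5
The overall nim-sum is X = 5. A pile of size p has a winning move iff p XOR X < p (reduce it to p XOR X).
  6: 6 XOR 5 = 3 < 6 — winning move (to 3).
  15: 15 XOR 5 = 10 < 15 — winning move (to 10).
  14: 14 XOR 5 = 11 < 14 — winning move (to 11).
  21: 21 XOR 5 = 16 < 21 — winning move (to 16).
  23: 23 XOR 5 = 18 < 23 — winning move (to 18).
That gives 5 winning moves.

5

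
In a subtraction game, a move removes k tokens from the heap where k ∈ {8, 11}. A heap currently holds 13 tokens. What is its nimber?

1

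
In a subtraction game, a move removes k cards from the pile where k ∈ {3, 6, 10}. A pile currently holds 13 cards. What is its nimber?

Build the Grundy sequence with g(k) = mex{g(k−s) : s ∈ {3, 6, 10}, s ≤ k}:
k:     0  1  2  3  4  5  6  7  8  9 10 11 12 13
g(k):  0  0  0  1  1  1  2  2  2  0  3  3  1  0
So g(13) = 0.

0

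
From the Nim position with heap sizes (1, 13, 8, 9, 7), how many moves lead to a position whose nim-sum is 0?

3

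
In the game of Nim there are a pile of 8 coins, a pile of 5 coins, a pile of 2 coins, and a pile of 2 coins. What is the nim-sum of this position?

13

Compute the nim-sum pairwise:
8 ^ 5 = 13
13 ^ 2 = 15
15 ^ 2 = 13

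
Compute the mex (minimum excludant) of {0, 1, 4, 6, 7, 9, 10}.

The values 0, 1 are all present; 2 is the first non-negative integer missing from the set.

2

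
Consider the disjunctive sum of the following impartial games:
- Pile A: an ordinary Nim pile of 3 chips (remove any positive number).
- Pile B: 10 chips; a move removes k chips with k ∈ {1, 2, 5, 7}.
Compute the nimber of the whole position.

Pile A is a plain Nim pile of size 3, so its Grundy value is 3.
Build the Grundy sequence for pile B with g(k) = mex{g(k−s) : s ∈ {1, 2, 5, 7}, s ≤ k}:
k:     0  1  2  3  4  5  6  7  8  9 10
g(k):  0  1  2  0  1  2  0  1  2  0  1
So g(10) = 1.
By the Sprague-Grundy theorem, the Grundy value of a sum of independent games is the XOR of the component values.
Combined value = 3 XOR 1 = 2.

2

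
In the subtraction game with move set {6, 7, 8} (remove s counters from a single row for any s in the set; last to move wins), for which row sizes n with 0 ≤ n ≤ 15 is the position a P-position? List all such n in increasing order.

0, 1, 2, 3, 4, 5, 14, 15

Build the Grundy sequence with g(k) = mex{g(k−s) : s ∈ {6, 7, 8}, s ≤ k}:
k:     0  1  2  3  4  5  6  7  8  9 10 11 12 13 14 15
g(k):  0  0  0  0  0  0  1  1  1  1  1  1  2  2  0  0
The P-positions (g = 0) in 0..15 are 0, 1, 2, 3, 4, 5, 14, 15.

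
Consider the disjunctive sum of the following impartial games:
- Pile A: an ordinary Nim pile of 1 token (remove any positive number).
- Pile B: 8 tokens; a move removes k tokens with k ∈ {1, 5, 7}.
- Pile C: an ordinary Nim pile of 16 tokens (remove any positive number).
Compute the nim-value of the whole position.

Pile A is a plain Nim pile of size 1, so its Grundy value is 1.
Grundy values for pile B (subtraction set {1, 5, 7}):
g(0) = mex{} = 0
g(1) = mex{0} = 1
g(2) = mex{1} = 0
g(3) = mex{0} = 1
g(4) = mex{1} = 0
g(5) = mex{0} = 1
g(6) = mex{1} = 0
g(7) = mex{0} = 1
g(8) = mex{1} = 0
So g(8) = 0.
Pile C is a plain Nim pile of size 16, so its Grundy value is 16.
By the Sprague-Grundy theorem, the Grundy value of a sum of independent games is the XOR of the component values.
Combined value = 1 XOR 0 XOR 16 = 17.

17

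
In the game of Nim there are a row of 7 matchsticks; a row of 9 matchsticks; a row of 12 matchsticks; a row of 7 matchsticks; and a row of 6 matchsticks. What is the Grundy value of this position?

3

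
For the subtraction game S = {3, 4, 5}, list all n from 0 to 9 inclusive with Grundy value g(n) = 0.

0, 1, 2, 8, 9

Build the Grundy sequence with g(k) = mex{g(k−s) : s ∈ {3, 4, 5}, s ≤ k}:
g(0) = mex{} = 0
g(1) = mex{} = 0
g(2) = mex{} = 0
g(3) = mex{0} = 1
g(4) = mex{0} = 1
g(5) = mex{0} = 1
g(6) = mex{0,1} = 2
g(7) = mex{0,1} = 2
g(8) = mex{1} = 0
g(9) = mex{1,2} = 0
The P-positions (g = 0) in 0..9 are 0, 1, 2, 8, 9.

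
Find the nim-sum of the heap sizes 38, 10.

Compute the nim-sum pairwise:
38 ⊕ 10 = 44

44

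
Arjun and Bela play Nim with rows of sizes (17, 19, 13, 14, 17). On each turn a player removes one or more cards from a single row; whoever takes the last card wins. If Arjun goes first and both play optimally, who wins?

Arjun wins

Bitwise XOR of the heap sizes:
  10001  (17)
  10011  (19)
  01101  (13)
  01110  (14)
  10001  (17)
  -----
  10000  (16)
The nim-sum is 16 ≠ 0, so this is an N-position: the player to move can win; Arjun has a winning move.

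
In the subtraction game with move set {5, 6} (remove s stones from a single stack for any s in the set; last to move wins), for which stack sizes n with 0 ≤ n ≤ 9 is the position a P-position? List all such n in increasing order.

Grundy values for subtraction set {5, 6}:
g(0) = mex{} = 0
g(1) = mex{} = 0
g(2) = mex{} = 0
g(3) = mex{} = 0
g(4) = mex{} = 0
g(5) = mex{0} = 1
g(6) = mex{0} = 1
g(7) = mex{0} = 1
g(8) = mex{0} = 1
g(9) = mex{0} = 1
The P-positions (g = 0) in 0..9 are 0, 1, 2, 3, 4.

0, 1, 2, 3, 4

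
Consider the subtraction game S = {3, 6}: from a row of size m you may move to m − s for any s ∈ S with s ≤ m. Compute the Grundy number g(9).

0

Build the Grundy sequence with g(k) = mex{g(k−s) : s ∈ {3, 6}, s ≤ k}:
g(0) = mex{} = 0
g(1) = mex{} = 0
g(2) = mex{} = 0
g(3) = mex{0} = 1
g(4) = mex{0} = 1
g(5) = mex{0} = 1
g(6) = mex{0,1} = 2
g(7) = mex{0,1} = 2
g(8) = mex{0,1} = 2
g(9) = mex{1,2} = 0
So g(9) = 0.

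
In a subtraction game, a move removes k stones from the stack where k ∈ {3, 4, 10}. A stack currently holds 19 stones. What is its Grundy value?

Compute g(0), g(1), … for moves {3, 4, 10}:
k:     0  1  2  3  4  5  6  7  8  9 10 11 12 13 14 15 16 17 18 19
g(k):  0  0  0  1  1  1  2  0  0  0  1  1  1  2  0  0  0  1  1  1
So g(19) = 1.

1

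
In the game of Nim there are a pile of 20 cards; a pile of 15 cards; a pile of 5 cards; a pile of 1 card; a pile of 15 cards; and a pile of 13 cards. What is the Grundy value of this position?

Bitwise XOR of the heap sizes:
  10100  (20)
  01111  (15)
  00101  (5)
  00001  (1)
  01111  (15)
  01101  (13)
  -----
  11101  (29)

29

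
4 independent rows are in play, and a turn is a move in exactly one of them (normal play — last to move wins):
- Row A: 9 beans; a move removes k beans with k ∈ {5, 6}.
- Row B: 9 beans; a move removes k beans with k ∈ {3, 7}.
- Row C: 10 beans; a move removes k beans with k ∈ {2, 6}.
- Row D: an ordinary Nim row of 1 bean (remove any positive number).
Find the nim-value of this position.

0

Build the Grundy sequence for row A with g(k) = mex{g(k−s) : s ∈ {5, 6}, s ≤ k}:
g(0) = mex{} = 0
g(1) = mex{} = 0
g(2) = mex{} = 0
g(3) = mex{} = 0
g(4) = mex{} = 0
g(5) = mex{0} = 1
g(6) = mex{0} = 1
g(7) = mex{0} = 1
g(8) = mex{0} = 1
g(9) = mex{0} = 1
So g(9) = 1.
Grundy values for row B (subtraction set {3, 7}):
g(0) = mex{} = 0
g(1) = mex{} = 0
g(2) = mex{} = 0
g(3) = mex{0} = 1
g(4) = mex{0} = 1
g(5) = mex{0} = 1
g(6) = mex{1} = 0
g(7) = mex{0,1} = 2
g(8) = mex{0,1} = 2
g(9) = mex{0} = 1
So g(9) = 1.
Grundy values for row C (subtraction set {2, 6}):
k:     0  1  2  3  4  5  6  7  8  9 10
g(k):  0  0  1  1  0  0  1  1  0  0  1
So g(10) = 1.
Row D is a plain Nim row of size 1, so its Grundy value is 1.
By the Sprague-Grundy theorem, the Grundy value of a sum of independent games is the XOR of the component values.
Combined value = 1 ⊕ 1 ⊕ 1 ⊕ 1 = 0.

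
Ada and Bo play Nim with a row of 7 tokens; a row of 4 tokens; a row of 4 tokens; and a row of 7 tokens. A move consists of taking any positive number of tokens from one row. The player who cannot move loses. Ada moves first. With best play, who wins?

Bo wins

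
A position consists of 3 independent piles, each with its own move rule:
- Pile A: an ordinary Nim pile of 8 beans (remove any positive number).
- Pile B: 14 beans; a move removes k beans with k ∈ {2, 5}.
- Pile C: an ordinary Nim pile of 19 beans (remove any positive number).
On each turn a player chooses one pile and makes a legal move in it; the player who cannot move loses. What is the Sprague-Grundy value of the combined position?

Pile A is a plain Nim pile of size 8, so its Grundy value is 8.
Build the Grundy sequence for pile B with g(k) = mex{g(k−s) : s ∈ {2, 5}, s ≤ k}:
k:     0  1  2  3  4  5  6  7  8  9 10 11 12 13 14
g(k):  0  0  1  1  0  2  1  0  0  1  1  0  2  1  0
So g(14) = 0.
Pile C is a plain Nim pile of size 19, so its Grundy value is 19.
By the Sprague-Grundy theorem, the Grundy value of a sum of independent games is the XOR of the component values.
Combined value = 8 ⊕ 0 ⊕ 19 = 27.

27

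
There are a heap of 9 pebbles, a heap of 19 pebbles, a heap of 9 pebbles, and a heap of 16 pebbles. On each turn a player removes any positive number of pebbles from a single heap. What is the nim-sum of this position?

3

Nim-sum: 9 XOR 19 XOR 9 XOR 16 = 3.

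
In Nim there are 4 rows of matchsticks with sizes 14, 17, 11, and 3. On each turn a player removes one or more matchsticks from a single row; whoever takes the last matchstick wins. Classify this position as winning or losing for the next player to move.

Nim-sum: 14 XOR 17 XOR 11 XOR 3 = 23.
The nim-sum is 23 ≠ 0, so this is an N-position: the player to move can win.

Winning position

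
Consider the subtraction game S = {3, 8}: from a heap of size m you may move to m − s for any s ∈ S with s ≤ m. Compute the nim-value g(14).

Grundy values for subtraction set {3, 8}:
k:     0  1  2  3  4  5  6  7  8  9 10 11 12 13 14
g(k):  0  0  0  1  1  1  0  0  2  1  1  0  0  0  1
So g(14) = 1.

1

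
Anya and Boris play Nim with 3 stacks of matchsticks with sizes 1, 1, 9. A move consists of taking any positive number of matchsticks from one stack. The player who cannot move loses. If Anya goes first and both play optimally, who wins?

Nim-sum: 1 ⊕ 1 ⊕ 9 = 9.
The nim-sum is 9 ≠ 0, so this is an N-position: the player to move can win; Anya has a winning move.

Anya wins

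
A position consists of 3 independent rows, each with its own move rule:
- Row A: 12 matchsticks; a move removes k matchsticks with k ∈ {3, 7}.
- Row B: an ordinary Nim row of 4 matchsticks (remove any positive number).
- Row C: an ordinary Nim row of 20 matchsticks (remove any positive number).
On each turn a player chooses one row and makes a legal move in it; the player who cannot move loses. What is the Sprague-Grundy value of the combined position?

16

For row A, compute g(0), g(1), … with moves {3, 7}:
g(0) = mex{} = 0
g(1) = mex{} = 0
g(2) = mex{} = 0
g(3) = mex{0} = 1
g(4) = mex{0} = 1
g(5) = mex{0} = 1
g(6) = mex{1} = 0
g(7) = mex{0,1} = 2
g(8) = mex{0,1} = 2
g(9) = mex{0} = 1
g(10) = mex{1,2} = 0
g(11) = mex{1,2} = 0
g(12) = mex{1} = 0
So g(12) = 0.
Row B is a plain Nim row of size 4, so its Grundy value is 4.
Row C is a plain Nim row of size 20, so its Grundy value is 20.
The value of a disjunctive sum is the nim-sum of the parts.
Combined value = 0 XOR 4 XOR 20 = 16.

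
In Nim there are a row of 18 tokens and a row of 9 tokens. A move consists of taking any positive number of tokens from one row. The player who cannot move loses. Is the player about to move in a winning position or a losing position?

Winning position

Nim-sum: 18 ⊕ 9 = 27.
The nim-sum is 27 ≠ 0, so this is an N-position: the player to move can win.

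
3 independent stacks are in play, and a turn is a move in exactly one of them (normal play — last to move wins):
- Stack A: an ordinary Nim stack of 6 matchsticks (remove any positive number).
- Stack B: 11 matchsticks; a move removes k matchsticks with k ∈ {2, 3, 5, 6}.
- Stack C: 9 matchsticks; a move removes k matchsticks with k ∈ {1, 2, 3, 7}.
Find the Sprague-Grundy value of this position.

6

Stack A is a plain Nim stack of size 6, so its Grundy value is 6.
Build the Grundy sequence for stack B with g(k) = mex{g(k−s) : s ∈ {2, 3, 5, 6}, s ≤ k}:
k:     0  1  2  3  4  5  6  7  8  9 10 11
g(k):  0  0  1  1  2  2  3  3  0  0  1  1
So g(11) = 1.
Build the Grundy sequence for stack C with g(k) = mex{g(k−s) : s ∈ {1, 2, 3, 7}, s ≤ k}:
g(0) = mex{} = 0
g(1) = mex{0} = 1
g(2) = mex{0,1} = 2
g(3) = mex{0,1,2} = 3
g(4) = mex{1,2,3} = 0
g(5) = mex{0,2,3} = 1
g(6) = mex{0,1,3} = 2
g(7) = mex{0,1,2} = 3
g(8) = mex{1,2,3} = 0
g(9) = mex{0,2,3} = 1
So g(9) = 1.
By the Sprague-Grundy theorem, the Grundy value of a sum of independent games is the XOR of the component values.
Combined value = 6 ⊕ 1 ⊕ 1 = 6.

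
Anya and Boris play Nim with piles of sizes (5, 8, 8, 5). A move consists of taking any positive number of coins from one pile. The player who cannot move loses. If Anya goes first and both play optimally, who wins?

In binary:
  0101  (5)
  1000  (8)
  1000  (8)
  0101  (5)
  ----
  0000  (0)
The nim-sum is 0, so this is a P-position: the player to move is in a losing position under optimal play; Anya is about to move from it and so loses — Boris wins.

Boris wins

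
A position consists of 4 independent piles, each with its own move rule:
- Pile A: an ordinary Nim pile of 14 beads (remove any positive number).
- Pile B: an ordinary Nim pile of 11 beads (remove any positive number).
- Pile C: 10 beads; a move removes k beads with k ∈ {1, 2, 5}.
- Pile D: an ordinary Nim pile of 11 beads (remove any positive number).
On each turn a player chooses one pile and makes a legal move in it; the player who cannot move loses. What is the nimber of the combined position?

15

Pile A is a plain Nim pile of size 14, so its Grundy value is 14.
Pile B is a plain Nim pile of size 11, so its Grundy value is 11.
Build the Grundy sequence for pile C with g(k) = mex{g(k−s) : s ∈ {1, 2, 5}, s ≤ k}:
g(0) = mex{} = 0
g(1) = mex{0} = 1
g(2) = mex{0,1} = 2
g(3) = mex{1,2} = 0
g(4) = mex{0,2} = 1
g(5) = mex{0,1} = 2
g(6) = mex{1,2} = 0
g(7) = mex{0,2} = 1
g(8) = mex{0,1} = 2
g(9) = mex{1,2} = 0
g(10) = mex{0,2} = 1
So g(10) = 1.
Pile D is a plain Nim pile of size 11, so its Grundy value is 11.
The value of a disjunctive sum is the nim-sum of the parts.
Combined value = 14 XOR 11 XOR 1 XOR 11 = 15.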